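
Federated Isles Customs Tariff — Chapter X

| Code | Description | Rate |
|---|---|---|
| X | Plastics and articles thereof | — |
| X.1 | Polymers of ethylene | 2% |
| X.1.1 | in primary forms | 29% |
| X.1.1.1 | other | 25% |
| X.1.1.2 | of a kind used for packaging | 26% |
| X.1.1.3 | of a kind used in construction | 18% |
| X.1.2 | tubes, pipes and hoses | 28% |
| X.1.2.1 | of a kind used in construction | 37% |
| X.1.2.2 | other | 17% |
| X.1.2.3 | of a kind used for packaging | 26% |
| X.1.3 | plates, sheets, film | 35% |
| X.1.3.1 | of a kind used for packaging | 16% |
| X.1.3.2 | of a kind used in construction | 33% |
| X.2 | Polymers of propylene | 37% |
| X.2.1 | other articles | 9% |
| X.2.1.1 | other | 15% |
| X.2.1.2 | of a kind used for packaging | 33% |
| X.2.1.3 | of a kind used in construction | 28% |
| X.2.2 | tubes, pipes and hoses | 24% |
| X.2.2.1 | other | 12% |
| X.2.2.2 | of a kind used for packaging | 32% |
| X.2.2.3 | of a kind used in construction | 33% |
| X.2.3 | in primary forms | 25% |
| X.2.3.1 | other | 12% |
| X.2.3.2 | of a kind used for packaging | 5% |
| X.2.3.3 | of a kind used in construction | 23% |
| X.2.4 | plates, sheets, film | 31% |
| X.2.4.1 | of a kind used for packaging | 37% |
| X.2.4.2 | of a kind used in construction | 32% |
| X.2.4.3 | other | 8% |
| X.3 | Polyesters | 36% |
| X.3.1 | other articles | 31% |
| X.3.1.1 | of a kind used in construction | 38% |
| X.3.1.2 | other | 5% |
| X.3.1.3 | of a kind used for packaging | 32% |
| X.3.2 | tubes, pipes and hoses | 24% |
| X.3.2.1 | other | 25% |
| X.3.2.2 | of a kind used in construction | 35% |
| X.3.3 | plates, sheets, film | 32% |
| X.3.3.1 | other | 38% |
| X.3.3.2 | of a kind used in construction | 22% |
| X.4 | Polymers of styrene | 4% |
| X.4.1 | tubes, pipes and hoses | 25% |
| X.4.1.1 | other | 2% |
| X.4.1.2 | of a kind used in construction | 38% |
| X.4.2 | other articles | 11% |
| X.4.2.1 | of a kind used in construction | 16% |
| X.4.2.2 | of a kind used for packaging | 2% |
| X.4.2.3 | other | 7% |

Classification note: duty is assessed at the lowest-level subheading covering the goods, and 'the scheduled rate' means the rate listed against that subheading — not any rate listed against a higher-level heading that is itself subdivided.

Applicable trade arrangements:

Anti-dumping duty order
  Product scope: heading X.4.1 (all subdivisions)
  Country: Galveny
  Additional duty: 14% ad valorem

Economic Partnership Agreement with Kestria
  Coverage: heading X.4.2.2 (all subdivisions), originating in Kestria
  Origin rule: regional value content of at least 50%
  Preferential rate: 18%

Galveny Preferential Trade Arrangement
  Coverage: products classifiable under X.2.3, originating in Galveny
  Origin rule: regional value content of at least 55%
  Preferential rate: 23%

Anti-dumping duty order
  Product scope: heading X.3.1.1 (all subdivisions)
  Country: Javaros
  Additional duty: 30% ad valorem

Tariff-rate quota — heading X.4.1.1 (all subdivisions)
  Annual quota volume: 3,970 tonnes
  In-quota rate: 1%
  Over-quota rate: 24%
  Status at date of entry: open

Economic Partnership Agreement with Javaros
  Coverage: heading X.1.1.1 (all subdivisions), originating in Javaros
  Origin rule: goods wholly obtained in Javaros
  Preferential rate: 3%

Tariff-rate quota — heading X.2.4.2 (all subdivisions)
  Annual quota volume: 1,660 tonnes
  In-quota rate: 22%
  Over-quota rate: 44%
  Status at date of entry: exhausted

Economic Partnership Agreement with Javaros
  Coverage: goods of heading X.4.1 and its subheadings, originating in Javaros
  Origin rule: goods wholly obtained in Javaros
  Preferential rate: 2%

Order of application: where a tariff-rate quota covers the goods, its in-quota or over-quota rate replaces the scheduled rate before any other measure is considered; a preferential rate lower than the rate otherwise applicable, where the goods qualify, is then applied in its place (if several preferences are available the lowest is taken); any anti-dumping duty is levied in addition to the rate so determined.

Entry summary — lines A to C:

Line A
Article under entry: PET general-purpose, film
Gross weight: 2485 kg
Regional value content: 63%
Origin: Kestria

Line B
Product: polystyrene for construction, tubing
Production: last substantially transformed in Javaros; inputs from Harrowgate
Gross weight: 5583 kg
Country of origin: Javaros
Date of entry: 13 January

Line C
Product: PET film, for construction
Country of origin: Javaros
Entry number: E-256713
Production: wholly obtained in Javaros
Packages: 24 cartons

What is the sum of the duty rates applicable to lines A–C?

98%

Line A: PET → X.3; film → X.3.3; general-purpose → X.3.3.1. Scheduled 38%. Kestria agreement on X.4.2.2: X.3.3.1 not covered. → 38%.
Line B: polystyrene → X.4; tubing → X.4.1; for construction → X.4.1.2. Scheduled 38%. Javaros agreement on X.1.1.1: X.4.1.2 not covered; Javaros agreement on X.4.1: not wholly obtained. → 38%.
Line C: PET → X.3; film → X.3.3; for construction → X.3.3.2. Scheduled 22%. Javaros agreement on X.1.1.1: X.3.3.2 not covered; Javaros agreement on X.4.1: X.3.3.2 not covered. → 22%.
Sum: 38% + 38% + 22% = 98%.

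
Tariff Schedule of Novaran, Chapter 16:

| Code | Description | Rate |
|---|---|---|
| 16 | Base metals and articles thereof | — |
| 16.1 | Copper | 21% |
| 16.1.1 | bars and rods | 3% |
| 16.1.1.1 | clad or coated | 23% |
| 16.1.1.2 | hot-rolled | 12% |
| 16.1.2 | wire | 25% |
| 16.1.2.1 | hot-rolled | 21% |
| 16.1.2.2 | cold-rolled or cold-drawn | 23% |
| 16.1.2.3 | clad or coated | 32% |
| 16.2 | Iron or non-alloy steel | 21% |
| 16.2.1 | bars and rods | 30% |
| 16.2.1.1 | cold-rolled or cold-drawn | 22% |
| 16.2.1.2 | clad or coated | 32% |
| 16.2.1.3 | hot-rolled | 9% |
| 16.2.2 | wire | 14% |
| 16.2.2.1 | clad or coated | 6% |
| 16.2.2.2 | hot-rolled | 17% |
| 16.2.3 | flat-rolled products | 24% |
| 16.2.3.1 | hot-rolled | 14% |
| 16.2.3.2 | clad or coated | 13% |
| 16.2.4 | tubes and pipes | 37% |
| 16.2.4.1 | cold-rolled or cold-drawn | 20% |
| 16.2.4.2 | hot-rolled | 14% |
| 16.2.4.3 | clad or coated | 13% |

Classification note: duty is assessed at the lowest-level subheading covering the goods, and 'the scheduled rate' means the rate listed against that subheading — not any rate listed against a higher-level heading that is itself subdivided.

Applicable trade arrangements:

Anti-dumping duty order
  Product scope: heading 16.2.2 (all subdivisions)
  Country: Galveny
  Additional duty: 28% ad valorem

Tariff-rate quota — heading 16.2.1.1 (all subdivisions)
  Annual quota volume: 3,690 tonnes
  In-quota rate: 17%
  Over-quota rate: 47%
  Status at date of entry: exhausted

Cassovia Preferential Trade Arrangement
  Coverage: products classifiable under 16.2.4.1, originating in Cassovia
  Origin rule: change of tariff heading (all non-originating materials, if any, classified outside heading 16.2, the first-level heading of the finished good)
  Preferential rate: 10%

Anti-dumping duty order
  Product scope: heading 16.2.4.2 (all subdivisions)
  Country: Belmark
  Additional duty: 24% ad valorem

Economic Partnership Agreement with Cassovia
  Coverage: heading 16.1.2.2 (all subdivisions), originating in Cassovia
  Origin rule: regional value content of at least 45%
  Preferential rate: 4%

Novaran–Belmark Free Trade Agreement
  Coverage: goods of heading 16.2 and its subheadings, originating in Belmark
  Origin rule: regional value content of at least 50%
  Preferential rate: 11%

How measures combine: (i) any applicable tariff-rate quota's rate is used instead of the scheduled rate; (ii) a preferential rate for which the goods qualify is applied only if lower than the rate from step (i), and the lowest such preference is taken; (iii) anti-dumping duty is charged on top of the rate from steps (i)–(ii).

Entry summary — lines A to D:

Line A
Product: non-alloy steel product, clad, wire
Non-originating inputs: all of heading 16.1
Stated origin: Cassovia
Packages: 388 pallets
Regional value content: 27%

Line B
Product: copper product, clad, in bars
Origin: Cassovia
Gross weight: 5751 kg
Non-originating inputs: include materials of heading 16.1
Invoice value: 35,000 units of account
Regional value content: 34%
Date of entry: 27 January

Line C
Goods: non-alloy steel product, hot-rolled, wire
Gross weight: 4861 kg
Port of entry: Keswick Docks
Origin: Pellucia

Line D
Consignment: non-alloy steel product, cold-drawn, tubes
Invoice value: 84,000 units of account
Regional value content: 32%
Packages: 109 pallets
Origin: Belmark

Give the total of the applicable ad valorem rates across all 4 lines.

66%

Line A: non-alloy steel → 16.2; wire → 16.2.2; clad → 16.2.2.1. Scheduled 6%. Cassovia agreement on 16.2.4.1: 16.2.2.1 not covered; Cassovia agreement on 16.1.2.2: 16.2.2.1 not covered. → 6%.
Line B: copper → 16.1; in bars → 16.1.1; clad → 16.1.1.1. Scheduled 23%. Cassovia agreement on 16.2.4.1: 16.1.1.1 not covered; Cassovia agreement on 16.1.2.2: 16.1.1.1 not covered. → 23%.
Line C: non-alloy steel → 16.2; wire → 16.2.2; hot-rolled → 16.2.2.2. Scheduled 17%. No special measure applies. → 17%.
Line D: non-alloy steel → 16.2; tubes → 16.2.4; cold-drawn → 16.2.4.1. Scheduled 20%. Belmark agreement on 16.2: RVC < 50%. → 20%.
Sum: 6% + 23% + 17% + 20% = 66%.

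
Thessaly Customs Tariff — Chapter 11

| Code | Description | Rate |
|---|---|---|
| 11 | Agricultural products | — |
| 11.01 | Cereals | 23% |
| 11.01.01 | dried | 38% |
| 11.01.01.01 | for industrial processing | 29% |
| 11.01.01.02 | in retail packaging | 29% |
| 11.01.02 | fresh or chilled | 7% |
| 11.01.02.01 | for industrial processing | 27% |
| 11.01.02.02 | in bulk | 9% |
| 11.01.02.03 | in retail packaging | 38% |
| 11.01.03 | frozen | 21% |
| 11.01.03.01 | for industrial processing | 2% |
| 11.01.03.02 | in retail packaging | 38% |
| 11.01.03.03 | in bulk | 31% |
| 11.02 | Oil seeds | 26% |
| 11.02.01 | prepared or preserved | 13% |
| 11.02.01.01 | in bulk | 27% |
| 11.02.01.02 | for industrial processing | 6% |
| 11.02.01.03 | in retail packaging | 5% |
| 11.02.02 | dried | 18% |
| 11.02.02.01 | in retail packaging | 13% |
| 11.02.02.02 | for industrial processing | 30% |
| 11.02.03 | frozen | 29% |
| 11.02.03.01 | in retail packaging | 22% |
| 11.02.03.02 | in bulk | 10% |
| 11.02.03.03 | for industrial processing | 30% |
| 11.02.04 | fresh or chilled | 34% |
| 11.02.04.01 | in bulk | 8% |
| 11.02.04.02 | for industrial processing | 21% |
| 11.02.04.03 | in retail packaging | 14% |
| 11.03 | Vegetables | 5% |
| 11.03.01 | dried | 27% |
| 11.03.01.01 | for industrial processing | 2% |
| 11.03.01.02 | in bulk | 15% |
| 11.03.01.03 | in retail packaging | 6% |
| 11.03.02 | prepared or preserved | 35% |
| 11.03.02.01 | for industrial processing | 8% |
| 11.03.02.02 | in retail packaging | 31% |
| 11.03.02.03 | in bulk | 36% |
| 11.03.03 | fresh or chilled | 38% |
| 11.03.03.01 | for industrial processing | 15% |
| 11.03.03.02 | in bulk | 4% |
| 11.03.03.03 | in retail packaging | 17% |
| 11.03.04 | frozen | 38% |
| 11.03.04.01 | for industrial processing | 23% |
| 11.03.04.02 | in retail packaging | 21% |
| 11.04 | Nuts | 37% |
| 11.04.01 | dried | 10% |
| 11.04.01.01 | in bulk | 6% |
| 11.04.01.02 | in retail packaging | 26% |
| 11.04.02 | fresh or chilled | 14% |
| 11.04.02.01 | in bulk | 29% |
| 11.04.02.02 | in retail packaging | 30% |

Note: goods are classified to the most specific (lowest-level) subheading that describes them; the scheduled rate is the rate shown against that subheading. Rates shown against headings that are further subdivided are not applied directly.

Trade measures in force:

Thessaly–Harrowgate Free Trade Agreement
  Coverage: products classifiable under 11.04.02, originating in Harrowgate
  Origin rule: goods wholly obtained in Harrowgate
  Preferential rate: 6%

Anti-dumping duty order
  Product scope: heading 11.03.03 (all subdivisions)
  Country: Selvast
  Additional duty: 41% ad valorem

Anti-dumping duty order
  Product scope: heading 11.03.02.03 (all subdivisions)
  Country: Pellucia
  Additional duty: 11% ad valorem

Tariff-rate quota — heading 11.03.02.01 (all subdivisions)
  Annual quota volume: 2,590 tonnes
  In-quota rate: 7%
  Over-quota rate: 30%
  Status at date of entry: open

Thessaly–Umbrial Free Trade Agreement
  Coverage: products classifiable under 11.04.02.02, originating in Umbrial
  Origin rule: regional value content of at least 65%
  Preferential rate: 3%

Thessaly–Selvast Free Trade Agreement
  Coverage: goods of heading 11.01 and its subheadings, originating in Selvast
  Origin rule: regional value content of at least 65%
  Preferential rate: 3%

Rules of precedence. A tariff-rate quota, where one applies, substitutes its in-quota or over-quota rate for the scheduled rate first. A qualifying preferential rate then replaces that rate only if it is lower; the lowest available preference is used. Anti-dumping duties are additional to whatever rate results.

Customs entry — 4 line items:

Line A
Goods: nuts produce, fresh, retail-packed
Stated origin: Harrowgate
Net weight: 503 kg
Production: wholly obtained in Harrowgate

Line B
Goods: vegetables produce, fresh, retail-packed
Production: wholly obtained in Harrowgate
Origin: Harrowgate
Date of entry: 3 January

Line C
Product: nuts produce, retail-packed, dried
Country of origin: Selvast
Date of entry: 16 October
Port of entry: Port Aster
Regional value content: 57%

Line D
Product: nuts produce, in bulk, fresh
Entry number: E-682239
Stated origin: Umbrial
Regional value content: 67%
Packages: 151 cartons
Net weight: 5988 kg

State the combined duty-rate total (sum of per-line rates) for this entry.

Line A: nuts → 11.04; fresh → 11.04.02; retail-packed → 11.04.02.02. Scheduled 30%. Harrowgate agreement on 11.04.02: wholly obtained → 6% available; preferential 6%. → 6%.
Line B: vegetables → 11.03; fresh → 11.03.03; retail-packed → 11.03.03.03. Scheduled 17%. Harrowgate agreement on 11.04.02: 11.03.03.03 not covered. → 17%.
Line C: nuts → 11.04; dried → 11.04.01; retail-packed → 11.04.01.02. Scheduled 26%. Selvast agreement on 11.01: 11.04.01.02 not covered. → 26%.
Line D: nuts → 11.04; fresh → 11.04.02; in bulk → 11.04.02.01. Scheduled 29%. Umbrial agreement on 11.04.02.02: 11.04.02.01 not covered. → 29%.
Sum: 6% + 17% + 26% + 29% = 78%.

78%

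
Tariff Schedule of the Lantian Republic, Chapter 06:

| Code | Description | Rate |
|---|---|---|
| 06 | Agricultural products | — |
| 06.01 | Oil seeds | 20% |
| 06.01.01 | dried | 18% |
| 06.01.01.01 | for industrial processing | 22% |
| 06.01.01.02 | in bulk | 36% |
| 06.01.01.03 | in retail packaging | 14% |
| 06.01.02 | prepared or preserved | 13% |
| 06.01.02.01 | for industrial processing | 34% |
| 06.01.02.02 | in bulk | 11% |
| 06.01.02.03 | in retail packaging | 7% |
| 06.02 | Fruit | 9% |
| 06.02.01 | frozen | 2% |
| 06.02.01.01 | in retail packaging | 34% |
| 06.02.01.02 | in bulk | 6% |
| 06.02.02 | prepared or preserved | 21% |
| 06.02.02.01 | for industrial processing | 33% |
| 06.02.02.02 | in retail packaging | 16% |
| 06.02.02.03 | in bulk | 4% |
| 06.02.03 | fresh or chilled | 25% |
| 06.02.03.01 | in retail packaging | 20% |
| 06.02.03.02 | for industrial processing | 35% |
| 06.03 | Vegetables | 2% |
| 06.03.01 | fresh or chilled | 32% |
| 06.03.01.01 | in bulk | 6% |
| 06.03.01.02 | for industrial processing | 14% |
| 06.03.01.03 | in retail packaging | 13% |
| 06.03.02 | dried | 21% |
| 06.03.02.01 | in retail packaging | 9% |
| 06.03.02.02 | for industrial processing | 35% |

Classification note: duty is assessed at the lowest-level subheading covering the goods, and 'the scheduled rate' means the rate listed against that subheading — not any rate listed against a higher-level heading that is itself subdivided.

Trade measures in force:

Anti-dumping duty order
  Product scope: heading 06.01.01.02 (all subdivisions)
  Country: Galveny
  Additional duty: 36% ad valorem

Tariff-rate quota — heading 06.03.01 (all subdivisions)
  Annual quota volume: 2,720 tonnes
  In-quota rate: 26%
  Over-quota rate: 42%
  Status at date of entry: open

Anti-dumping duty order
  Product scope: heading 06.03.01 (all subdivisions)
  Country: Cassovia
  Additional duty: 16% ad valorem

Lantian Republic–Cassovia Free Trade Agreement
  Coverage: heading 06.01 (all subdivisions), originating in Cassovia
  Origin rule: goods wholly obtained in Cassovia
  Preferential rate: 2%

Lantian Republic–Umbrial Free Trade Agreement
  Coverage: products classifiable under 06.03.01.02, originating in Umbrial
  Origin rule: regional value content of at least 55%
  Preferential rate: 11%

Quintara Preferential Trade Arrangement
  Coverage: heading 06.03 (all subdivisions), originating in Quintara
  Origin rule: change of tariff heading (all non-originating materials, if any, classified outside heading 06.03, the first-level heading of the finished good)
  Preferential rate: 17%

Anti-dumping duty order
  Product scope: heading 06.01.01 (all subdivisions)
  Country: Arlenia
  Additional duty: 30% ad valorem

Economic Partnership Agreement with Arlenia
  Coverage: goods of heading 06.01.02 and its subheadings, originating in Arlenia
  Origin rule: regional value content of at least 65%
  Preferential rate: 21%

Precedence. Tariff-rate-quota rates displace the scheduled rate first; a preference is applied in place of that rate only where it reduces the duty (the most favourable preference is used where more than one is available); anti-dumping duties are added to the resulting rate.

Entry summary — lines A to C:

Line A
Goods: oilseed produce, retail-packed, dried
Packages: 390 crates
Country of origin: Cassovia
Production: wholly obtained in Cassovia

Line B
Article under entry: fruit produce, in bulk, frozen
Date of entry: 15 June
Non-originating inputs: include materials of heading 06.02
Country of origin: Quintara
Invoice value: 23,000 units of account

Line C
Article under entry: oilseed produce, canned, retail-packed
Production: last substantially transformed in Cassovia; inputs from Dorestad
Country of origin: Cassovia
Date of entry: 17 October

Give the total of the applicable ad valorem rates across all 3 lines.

15%

Line A: oilseed → 06.01; dried → 06.01.01; retail-packed → 06.01.01.03. Scheduled 14%. Cassovia agreement on 06.01: wholly obtained → 2% available; preferential 2%. → 2%.
Line B: fruit → 06.02; frozen → 06.02.01; in bulk → 06.02.01.02. Scheduled 6%. Quintara agreement on 06.03: 06.02.01.02 not covered. → 6%.
Line C: oilseed → 06.01; canned → 06.01.02; retail-packed → 06.01.02.03. Scheduled 7%. Cassovia agreement on 06.01: not wholly obtained. → 7%.
Sum: 2% + 6% + 7% = 15%.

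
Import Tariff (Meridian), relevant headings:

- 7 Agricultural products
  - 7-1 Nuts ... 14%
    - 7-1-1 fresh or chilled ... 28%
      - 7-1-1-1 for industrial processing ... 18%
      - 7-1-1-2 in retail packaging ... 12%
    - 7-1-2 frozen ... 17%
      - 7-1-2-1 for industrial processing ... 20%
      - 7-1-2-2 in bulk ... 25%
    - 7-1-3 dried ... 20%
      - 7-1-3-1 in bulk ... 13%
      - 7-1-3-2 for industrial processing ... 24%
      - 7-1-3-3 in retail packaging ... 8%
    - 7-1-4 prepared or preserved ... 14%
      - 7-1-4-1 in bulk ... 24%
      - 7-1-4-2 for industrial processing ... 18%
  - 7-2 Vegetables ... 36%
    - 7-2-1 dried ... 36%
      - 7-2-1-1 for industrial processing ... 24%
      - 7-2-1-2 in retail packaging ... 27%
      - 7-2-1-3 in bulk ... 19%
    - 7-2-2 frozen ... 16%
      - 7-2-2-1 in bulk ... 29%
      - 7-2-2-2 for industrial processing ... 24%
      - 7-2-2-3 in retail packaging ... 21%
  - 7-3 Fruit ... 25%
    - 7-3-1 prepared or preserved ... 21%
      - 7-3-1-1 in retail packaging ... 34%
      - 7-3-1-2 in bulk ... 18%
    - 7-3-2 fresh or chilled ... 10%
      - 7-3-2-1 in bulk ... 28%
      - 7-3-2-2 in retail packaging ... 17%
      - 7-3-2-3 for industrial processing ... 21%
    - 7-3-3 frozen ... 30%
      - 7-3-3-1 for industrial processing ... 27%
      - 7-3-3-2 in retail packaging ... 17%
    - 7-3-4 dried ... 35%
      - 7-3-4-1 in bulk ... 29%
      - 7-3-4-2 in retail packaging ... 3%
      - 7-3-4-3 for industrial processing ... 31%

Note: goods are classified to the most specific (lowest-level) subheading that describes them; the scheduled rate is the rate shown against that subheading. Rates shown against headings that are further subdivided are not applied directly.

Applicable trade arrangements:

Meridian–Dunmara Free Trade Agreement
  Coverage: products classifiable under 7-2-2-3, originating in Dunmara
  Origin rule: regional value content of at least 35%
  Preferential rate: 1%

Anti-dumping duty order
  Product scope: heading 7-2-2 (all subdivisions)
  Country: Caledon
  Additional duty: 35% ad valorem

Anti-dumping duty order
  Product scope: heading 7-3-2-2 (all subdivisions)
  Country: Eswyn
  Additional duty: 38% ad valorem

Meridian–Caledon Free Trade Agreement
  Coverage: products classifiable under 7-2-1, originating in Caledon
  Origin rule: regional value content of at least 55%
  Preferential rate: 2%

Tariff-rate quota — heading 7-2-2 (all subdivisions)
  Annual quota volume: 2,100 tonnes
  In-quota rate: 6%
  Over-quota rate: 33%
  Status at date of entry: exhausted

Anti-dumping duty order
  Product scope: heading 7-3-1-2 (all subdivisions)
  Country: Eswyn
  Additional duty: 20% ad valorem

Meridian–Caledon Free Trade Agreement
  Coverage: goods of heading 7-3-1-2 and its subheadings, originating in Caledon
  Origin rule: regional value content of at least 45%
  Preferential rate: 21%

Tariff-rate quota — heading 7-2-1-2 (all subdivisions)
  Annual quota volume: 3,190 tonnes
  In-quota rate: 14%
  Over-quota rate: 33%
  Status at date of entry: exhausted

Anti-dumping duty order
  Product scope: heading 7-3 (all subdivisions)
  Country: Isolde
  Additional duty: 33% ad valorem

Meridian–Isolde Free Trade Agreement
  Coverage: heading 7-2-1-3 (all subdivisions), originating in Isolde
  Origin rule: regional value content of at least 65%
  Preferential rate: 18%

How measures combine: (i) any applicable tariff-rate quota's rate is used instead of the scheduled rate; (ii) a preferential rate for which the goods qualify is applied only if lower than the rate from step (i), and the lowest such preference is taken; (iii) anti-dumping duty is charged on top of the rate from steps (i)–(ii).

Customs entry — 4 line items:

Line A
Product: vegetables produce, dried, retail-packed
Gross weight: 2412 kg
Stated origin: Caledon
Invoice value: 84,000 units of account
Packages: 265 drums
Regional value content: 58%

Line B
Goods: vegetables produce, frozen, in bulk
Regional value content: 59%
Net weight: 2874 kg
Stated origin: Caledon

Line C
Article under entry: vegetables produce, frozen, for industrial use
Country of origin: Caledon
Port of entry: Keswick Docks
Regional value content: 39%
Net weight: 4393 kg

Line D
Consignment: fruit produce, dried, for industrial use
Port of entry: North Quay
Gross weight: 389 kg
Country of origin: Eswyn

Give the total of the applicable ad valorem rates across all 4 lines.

Line A: vegetables → 7-2; dried → 7-2-1; retail-packed → 7-2-1-2. Scheduled 27%. quota on 7-2-1-2 exhausted → over-quota 33%; Caledon agreement on 7-2-1: RVC ≥ 55% → 2% available; Caledon agreement on 7-3-1-2: 7-2-1-2 not covered; preferential 2%. → 2%.
Line B: vegetables → 7-2; frozen → 7-2-2; in bulk → 7-2-2-1. Scheduled 29%. quota on 7-2-2 exhausted → over-quota 33%; Caledon agreement on 7-2-1: 7-2-2-1 not covered; Caledon agreement on 7-3-1-2: 7-2-2-1 not covered; anti-dumping (Caledon, 7-2-2): +35%; total 33% + 35% = 68%. → 68%.
Line C: vegetables → 7-2; frozen → 7-2-2; for industrial use → 7-2-2-2. Scheduled 24%. quota on 7-2-2 exhausted → over-quota 33%; Caledon agreement on 7-2-1: 7-2-2-2 not covered; Caledon agreement on 7-3-1-2: 7-2-2-2 not covered; anti-dumping (Caledon, 7-2-2): +35%; total 33% + 35% = 68%. → 68%.
Line D: fruit → 7-3; dried → 7-3-4; for industrial use → 7-3-4-3. Scheduled 31%. No special measure applies. → 31%.
Sum: 2% + 68% + 68% + 31% = 169%.

169%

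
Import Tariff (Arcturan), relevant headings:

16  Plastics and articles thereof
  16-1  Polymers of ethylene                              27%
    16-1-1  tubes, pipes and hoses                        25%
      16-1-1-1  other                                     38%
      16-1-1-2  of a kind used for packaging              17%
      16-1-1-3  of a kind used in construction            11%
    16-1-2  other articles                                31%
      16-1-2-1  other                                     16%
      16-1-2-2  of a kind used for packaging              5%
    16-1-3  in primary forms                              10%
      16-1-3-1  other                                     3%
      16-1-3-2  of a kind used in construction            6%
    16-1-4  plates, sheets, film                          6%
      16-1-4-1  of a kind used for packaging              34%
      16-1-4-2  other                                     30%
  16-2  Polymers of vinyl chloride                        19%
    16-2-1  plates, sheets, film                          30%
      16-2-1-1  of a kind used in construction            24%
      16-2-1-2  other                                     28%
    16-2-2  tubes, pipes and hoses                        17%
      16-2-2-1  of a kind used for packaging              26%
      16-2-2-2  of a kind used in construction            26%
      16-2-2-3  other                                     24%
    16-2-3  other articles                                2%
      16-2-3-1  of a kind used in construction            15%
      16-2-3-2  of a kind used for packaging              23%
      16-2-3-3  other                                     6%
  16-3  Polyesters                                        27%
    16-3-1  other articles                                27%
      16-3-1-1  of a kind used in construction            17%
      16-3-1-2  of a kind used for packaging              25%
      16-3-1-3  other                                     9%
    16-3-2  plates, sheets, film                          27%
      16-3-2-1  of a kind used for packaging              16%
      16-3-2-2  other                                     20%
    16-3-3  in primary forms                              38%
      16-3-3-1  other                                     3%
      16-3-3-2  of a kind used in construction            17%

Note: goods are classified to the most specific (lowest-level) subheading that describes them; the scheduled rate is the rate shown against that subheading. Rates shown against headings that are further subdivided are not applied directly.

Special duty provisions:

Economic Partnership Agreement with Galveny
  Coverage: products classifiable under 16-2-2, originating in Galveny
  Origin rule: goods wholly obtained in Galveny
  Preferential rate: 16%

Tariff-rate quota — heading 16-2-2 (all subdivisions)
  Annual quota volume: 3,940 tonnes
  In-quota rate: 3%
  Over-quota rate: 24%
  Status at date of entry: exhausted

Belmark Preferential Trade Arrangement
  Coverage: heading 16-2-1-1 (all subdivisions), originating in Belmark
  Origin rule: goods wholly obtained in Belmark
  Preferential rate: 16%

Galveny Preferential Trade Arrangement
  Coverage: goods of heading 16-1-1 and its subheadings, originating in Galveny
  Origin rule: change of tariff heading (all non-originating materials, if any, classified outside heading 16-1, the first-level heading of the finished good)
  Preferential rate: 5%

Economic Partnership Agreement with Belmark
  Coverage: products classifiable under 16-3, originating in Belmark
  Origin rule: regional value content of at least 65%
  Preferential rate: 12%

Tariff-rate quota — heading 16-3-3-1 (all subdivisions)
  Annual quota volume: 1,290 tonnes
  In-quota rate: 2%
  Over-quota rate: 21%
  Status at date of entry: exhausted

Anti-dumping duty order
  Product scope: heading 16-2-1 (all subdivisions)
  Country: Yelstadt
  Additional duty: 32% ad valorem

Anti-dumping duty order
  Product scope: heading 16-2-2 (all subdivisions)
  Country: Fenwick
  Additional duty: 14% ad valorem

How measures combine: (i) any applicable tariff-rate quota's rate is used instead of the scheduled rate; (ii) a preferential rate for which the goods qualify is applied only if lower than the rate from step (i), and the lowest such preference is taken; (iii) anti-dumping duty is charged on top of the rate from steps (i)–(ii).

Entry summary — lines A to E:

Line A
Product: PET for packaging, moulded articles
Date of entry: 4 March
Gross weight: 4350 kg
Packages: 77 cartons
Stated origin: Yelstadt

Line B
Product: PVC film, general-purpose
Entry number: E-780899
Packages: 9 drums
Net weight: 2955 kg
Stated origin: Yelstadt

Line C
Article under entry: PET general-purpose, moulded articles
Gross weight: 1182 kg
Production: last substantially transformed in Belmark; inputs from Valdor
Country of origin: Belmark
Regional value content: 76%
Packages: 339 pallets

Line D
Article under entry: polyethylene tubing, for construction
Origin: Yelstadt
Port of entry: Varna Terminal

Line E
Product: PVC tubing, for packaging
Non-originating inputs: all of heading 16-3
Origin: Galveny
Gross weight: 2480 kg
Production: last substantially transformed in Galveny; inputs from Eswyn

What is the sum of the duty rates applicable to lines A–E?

129%

Line A: PET → 16-3; moulded articles → 16-3-1; for packaging → 16-3-1-2. Scheduled 25%. No special measure applies. → 25%.
Line B: PVC → 16-2; film → 16-2-1; general-purpose → 16-2-1-2. Scheduled 28%. anti-dumping (Yelstadt, 16-2-1): +32%; total 28% + 32% = 60%. → 60%.
Line C: PET → 16-3; moulded articles → 16-3-1; general-purpose → 16-3-1-3. Scheduled 9%. Belmark agreement on 16-2-1-1: 16-3-1-3 not covered; Belmark agreement on 16-3: RVC ≥ 65% → 12% available; preference 12% not lower than 9% → no reduction. → 9%.
Line D: polyethylene → 16-1; tubing → 16-1-1; for construction → 16-1-1-3. Scheduled 11%. No special measure applies. → 11%.
Line E: PVC → 16-2; tubing → 16-2-2; for packaging → 16-2-2-1. Scheduled 26%. quota on 16-2-2 exhausted → over-quota 24%; Galveny agreement on 16-2-2: not wholly obtained; Galveny agreement on 16-1-1: 16-2-2-1 not covered. → 24%.
Sum: 25% + 60% + 9% + 11% + 24% = 129%.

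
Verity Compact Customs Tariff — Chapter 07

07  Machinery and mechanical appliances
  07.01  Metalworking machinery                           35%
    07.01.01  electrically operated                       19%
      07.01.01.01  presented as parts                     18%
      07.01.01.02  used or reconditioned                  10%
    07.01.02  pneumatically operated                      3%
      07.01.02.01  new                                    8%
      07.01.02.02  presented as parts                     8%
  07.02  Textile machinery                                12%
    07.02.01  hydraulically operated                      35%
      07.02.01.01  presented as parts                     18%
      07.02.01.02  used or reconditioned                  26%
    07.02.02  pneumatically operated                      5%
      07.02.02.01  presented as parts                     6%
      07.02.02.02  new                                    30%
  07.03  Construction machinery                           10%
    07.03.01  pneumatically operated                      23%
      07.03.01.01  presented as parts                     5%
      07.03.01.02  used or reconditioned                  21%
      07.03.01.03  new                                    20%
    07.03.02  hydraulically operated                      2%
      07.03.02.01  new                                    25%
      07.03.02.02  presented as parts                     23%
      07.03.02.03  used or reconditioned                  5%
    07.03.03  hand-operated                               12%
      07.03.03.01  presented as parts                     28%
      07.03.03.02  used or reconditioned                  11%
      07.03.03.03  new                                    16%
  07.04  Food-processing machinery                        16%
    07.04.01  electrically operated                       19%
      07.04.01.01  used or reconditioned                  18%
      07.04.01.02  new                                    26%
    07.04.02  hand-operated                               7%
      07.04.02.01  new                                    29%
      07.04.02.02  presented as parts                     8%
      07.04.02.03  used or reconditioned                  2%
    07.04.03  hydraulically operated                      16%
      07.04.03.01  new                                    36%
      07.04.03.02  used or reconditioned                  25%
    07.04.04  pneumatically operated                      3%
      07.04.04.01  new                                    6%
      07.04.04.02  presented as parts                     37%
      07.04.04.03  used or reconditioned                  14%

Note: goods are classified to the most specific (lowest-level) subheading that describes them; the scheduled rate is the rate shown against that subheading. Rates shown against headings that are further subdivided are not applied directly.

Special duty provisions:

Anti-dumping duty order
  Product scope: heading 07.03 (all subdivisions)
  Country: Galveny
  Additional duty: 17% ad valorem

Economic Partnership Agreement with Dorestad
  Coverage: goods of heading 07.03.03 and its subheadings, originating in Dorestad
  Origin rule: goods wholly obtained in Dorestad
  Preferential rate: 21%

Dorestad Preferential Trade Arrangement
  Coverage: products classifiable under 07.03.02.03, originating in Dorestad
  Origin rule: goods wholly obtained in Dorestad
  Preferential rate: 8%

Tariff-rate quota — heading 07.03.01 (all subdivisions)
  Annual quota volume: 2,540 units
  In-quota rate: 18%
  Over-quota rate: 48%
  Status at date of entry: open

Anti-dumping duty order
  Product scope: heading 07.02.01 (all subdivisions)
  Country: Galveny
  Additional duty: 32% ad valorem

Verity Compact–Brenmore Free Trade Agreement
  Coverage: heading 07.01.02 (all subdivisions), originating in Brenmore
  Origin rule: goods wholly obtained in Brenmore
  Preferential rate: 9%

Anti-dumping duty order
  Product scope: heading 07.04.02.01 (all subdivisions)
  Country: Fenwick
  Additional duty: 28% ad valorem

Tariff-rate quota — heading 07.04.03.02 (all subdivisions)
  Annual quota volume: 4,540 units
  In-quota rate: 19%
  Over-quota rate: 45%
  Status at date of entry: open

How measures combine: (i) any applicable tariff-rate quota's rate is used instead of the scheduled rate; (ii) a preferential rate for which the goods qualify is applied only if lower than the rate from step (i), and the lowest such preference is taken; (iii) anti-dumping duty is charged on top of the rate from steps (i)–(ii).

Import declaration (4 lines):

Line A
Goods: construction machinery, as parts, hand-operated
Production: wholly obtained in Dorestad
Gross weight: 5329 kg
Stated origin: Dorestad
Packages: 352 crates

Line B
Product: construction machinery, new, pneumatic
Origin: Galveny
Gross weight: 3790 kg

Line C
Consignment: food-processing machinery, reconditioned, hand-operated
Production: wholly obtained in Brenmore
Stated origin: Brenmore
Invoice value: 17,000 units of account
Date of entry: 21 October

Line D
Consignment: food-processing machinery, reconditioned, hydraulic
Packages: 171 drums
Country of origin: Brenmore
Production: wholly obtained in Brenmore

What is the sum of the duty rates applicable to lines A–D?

Line A: construction → 07.03; hand-operated → 07.03.03; as parts → 07.03.03.01. Scheduled 28%. Dorestad agreement on 07.03.03: wholly obtained → 21% available; Dorestad agreement on 07.03.02.03: 07.03.03.01 not covered; preferential 21%. → 21%.
Line B: construction → 07.03; pneumatic → 07.03.01; new → 07.03.01.03. Scheduled 20%. quota on 07.03.01 open → in-quota 18%; anti-dumping (Galveny, 07.03): +17%; total 18% + 17% = 35%. → 35%.
Line C: food-processing → 07.04; hand-operated → 07.04.02; reconditioned → 07.04.02.03. Scheduled 2%. Brenmore agreement on 07.01.02: 07.04.02.03 not covered. → 2%.
Line D: food-processing → 07.04; hydraulic → 07.04.03; reconditioned → 07.04.03.02. Scheduled 25%. quota on 07.04.03.02 open → in-quota 19%; Brenmore agreement on 07.01.02: 07.04.03.02 not covered. → 19%.
Sum: 21% + 35% + 2% + 19% = 77%.

77%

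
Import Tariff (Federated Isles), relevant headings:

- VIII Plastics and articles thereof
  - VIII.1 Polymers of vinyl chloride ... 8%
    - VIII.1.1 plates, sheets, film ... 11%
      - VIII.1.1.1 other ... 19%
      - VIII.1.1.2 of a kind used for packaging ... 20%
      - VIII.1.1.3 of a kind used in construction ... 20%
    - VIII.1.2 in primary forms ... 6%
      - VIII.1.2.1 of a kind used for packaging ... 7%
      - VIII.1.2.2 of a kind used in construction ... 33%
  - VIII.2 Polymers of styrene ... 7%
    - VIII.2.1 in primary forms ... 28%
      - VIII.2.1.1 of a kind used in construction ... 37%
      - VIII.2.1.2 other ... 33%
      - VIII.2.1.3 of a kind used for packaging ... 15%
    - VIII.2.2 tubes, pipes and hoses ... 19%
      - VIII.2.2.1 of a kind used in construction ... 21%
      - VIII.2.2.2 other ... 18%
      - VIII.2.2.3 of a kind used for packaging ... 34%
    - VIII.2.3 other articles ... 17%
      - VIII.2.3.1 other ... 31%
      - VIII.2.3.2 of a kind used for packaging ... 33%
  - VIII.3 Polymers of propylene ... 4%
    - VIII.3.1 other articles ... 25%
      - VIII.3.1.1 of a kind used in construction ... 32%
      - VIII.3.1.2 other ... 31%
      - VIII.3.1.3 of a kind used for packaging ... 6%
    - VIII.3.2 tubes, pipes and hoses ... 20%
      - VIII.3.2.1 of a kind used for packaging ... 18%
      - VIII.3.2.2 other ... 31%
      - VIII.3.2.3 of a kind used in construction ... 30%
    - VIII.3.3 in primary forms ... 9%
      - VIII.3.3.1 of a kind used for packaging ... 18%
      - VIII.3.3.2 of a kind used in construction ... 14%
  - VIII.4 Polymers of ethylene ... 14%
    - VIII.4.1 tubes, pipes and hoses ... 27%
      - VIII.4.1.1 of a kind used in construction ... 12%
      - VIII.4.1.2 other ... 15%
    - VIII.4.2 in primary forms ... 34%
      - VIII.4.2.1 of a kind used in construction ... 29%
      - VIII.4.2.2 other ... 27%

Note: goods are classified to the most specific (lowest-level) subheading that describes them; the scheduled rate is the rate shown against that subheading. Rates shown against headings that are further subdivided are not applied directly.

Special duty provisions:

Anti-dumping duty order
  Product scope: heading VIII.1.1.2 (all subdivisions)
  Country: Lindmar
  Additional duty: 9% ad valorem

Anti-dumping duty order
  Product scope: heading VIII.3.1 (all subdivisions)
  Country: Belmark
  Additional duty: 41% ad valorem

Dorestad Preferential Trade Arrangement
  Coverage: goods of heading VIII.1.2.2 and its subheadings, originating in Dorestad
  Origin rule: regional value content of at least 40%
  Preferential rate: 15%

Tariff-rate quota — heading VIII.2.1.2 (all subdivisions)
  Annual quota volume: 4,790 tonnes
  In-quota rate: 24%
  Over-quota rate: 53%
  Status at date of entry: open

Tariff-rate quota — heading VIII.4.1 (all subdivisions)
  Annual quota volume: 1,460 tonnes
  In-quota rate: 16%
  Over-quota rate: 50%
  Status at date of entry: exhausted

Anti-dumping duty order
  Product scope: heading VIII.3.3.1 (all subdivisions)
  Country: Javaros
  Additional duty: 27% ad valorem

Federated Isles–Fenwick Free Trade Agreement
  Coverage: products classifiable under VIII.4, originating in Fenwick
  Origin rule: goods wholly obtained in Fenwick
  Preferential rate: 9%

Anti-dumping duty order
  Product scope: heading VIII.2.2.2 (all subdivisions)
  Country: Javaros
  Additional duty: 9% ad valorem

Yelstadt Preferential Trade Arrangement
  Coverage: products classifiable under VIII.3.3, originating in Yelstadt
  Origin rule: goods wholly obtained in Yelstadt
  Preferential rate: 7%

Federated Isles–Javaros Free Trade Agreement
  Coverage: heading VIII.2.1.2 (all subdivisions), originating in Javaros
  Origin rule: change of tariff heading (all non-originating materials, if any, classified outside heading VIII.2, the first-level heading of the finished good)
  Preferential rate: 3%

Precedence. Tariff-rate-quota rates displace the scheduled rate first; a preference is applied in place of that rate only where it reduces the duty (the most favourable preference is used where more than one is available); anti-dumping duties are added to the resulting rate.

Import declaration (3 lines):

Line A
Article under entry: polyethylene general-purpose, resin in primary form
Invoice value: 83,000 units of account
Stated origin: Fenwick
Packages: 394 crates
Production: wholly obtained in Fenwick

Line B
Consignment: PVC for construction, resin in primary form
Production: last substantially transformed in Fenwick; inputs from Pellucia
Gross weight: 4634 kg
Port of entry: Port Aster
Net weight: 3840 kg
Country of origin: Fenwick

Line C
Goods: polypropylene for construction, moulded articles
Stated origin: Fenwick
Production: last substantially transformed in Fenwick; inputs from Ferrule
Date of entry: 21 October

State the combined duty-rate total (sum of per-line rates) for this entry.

74%

Line A: polyethylene → VIII.4; resin in primary form → VIII.4.2; general-purpose → VIII.4.2.2. Scheduled 27%. Fenwick agreement on VIII.4: wholly obtained → 9% available; preferential 9%. → 9%.
Line B: PVC → VIII.1; resin in primary form → VIII.1.2; for construction → VIII.1.2.2. Scheduled 33%. Fenwick agreement on VIII.4: VIII.1.2.2 not covered. → 33%.
Line C: polypropylene → VIII.3; moulded articles → VIII.3.1; for construction → VIII.3.1.1. Scheduled 32%. Fenwick agreement on VIII.4: VIII.3.1.1 not covered. → 32%.
Sum: 9% + 33% + 32% = 74%.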